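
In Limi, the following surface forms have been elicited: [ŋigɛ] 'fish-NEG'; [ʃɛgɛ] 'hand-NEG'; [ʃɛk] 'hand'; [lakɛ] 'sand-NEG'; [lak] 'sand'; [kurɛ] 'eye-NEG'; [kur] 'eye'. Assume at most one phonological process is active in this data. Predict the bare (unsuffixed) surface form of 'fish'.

In [ʃɛgɛ] and [ʃɛk] the final segment of 'hand' alternates: [g] ~ [k].
But 'sand' keeps [k] in both environments ([lakɛ], [lak]), so there is no rule changing /k/ to [g] before the NEG suffix.
The alternation reflects word-final obstruent devoicing: voiced obstruents become voiceless word-finally. /g/ is underlying.
From [ŋigɛ] the stem 'fish' is /ŋig/; word-finally this yields [ŋik].

[ŋik]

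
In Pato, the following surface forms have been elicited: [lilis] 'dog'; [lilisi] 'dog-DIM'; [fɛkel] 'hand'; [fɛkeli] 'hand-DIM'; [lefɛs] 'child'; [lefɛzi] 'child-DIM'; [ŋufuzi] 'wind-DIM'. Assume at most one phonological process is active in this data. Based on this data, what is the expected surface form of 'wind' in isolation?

[ŋufus]

'child' shows [s] ~ [z] at the end of the stem ([lefɛs] vs [lefɛzi]).
Compare 'dog', with invariant [s] in [lilis] and [lilisi]: an analysis with underlying /s/ and a rule producing [z] before the DIM suffix would wrongly predict alternation here too.
So /z/ is underlying, and a rule of word-final obstruent devoicing — voiced obstruents become voiceless word-finally — gives [s].
From [ŋufuzi] the stem 'wind' is /ŋufuz/; word-finally this yields [ŋufus].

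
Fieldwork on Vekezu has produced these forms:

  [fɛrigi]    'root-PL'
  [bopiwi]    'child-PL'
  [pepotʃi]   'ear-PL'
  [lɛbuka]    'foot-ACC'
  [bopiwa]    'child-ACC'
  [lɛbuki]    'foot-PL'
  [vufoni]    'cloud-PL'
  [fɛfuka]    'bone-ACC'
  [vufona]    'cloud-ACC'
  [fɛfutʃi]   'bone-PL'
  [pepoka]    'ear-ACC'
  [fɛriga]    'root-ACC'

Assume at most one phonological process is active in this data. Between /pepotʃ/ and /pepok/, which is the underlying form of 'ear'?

/pepotʃ/

In [pepoka] and [pepotʃi] the final segment of 'ear' alternates: [k] ~ [tʃ].
If /k/ were underlying and a rule turned it into [tʃ] before the PL suffix, 'foot' would also alternate; but it has [k] in both [lɛbuka] and [lɛbuki].
The underlying segment must be /tʃ/; palato-alveolar /tʃ/ becomes [k] when no front vowel follows, yielding [k] there.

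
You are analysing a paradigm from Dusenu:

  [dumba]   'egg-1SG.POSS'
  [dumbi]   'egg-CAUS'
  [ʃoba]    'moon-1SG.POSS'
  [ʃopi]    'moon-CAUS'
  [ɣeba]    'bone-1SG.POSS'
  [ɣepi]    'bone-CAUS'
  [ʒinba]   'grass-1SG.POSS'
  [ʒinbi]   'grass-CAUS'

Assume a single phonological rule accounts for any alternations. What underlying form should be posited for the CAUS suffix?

The CAUS morpheme has two allomorphs, [-bi] and [-pi].
The 1SG.POSS suffix, which begins with [b], is invariant after every stem; so [b] is not altered by any rule here.
The CAUS suffix is therefore /-pi/ underlyingly, with post-nasal voicing: voiceless stops become voiced after a nasal.

/-pi/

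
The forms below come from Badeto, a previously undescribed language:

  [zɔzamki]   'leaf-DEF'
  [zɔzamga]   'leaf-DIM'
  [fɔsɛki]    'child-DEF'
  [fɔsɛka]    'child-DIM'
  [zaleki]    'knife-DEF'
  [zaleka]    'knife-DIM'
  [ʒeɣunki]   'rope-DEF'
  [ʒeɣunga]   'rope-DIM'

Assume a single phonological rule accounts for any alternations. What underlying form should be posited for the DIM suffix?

/-ga/

The DIM morpheme has two allomorphs, [-ga] and [-ka].
By contrast the DEF suffix keeps its initial [k] throughout — that segment must be underlying.
So the underlying form is /-ga/, and voiced stops become voiceless after a vowel.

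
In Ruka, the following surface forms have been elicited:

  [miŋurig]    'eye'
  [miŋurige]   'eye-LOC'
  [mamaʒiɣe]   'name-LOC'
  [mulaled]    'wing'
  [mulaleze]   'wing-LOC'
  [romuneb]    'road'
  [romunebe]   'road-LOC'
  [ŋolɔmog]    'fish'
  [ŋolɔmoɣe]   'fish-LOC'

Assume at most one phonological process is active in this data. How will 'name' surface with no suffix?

The stem for 'fish' ends in [g] in [ŋolɔmog] but [ɣ] in [ŋolɔmoɣe].
But 'eye' keeps [g] in both environments ([miŋurig], [miŋurige]), so there is no rule changing /g/ to [ɣ] before the LOC suffix.
The underlying segment must be /ɣ/; voiced fricatives become stops word-finally, yielding [g] there.
The one attested form of 'name', [mamaʒiɣe], shows underlying /mamaʒiɣ/. Applying the same rule word-finally gives [mamaʒig].

[mamaʒig]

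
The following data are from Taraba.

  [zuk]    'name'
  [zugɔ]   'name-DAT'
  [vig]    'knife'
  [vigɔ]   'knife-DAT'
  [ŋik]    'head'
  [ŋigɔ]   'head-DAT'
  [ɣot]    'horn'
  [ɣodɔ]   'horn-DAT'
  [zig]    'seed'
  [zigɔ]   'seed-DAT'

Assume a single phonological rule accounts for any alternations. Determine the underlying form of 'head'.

The root 'head' surfaces as [ŋik] and [ŋigɔ], with a stem-final [k] ~ [g] alternation.
If /g/ were underlying and a rule turned it into [k] in isolation, 'seed' would also alternate; but it has [g] in both [zig] and [zigɔ].
The alternation reflects intervocalic voicing: voiceless stops become voiced between vowels. /k/ is underlying.
So 'head' = /ŋik/.

/ŋik/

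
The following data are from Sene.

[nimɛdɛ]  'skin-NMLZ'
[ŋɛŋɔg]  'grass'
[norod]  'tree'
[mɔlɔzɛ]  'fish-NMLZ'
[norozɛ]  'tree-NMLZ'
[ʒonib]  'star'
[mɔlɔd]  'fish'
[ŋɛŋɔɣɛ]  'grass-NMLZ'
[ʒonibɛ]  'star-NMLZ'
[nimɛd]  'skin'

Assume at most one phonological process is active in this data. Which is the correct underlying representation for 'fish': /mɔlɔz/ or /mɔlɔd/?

/mɔlɔz/

In [mɔlɔzɛ] and [mɔlɔd] the final segment of 'fish' alternates: [z] ~ [d].
The stem 'skin' ([nimɛdɛ], [nimɛd]) shows [d] unchanged in both environments, so [d] cannot be basic with [z] derived before the NMLZ suffix.
The underlying segment must be /z/; voiced fricatives become stops word-finally, yielding [d] there.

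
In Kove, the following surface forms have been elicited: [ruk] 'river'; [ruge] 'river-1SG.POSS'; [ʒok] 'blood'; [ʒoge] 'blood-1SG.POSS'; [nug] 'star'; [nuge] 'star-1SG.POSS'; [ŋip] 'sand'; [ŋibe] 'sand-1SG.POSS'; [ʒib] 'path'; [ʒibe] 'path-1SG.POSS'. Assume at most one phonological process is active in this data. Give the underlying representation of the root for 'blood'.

In [ʒok] and [ʒoge] the final segment of 'blood' alternates: [k] ~ [g].
But 'star' keeps [g] in both environments ([nug], [nuge]), so there is no rule changing /g/ to [k] in isolation.
The underlying segment must be /k/; voiceless stops become voiced between vowels, yielding [g] there.

/ʒok/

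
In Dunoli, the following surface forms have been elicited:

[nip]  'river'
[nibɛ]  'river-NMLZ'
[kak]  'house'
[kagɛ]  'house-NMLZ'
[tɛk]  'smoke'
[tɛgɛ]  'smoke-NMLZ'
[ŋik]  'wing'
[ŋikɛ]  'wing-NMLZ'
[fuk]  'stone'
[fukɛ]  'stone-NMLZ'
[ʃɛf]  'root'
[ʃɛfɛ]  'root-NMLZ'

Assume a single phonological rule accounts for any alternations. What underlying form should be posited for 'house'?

The stem for 'house' ends in [k] in [kak] but [g] in [kagɛ].
But 'wing' keeps [k] in both environments ([ŋik], [ŋikɛ]), so there is no rule changing /k/ to [g] before the NMLZ suffix.
The alternation reflects word-final obstruent devoicing: voiced obstruents become voiceless word-finally. /g/ is underlying.
The underlying form of 'house' is therefore /kag/.

/kag/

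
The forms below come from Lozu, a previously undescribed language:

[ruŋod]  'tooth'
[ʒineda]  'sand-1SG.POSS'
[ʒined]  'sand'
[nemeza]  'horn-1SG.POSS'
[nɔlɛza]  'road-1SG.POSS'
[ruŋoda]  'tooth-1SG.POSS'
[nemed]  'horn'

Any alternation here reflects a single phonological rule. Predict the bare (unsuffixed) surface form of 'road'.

[nɔlɛd]

'horn' shows [z] ~ [d] at the end of the stem ([nemeza] vs [nemed]).
If /d/ were underlying and a rule turned it into [z] before the 1SG.POSS suffix, 'sand' would also alternate; but it has [d] in both [ʒineda] and [ʒined].
Therefore /z/ is basic and [d] is derived by word-final hardening (voiced fricatives become stops word-finally).
From [nɔlɛza] the stem 'road' is /nɔlɛz/; word-finally this yields [nɔlɛd].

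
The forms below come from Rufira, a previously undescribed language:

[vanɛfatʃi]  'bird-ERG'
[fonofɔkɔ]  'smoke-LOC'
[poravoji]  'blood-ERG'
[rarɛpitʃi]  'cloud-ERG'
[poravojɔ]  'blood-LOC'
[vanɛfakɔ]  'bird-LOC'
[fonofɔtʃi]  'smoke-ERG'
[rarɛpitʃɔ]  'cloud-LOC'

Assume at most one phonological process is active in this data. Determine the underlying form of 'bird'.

'bird' shows [k] ~ [tʃ] at the end of the stem ([vanɛfakɔ] vs [vanɛfatʃi]).
The stem 'cloud' ([rarɛpitʃɔ], [rarɛpitʃi]) shows [tʃ] unchanged in both environments, so [tʃ] cannot be basic with [k] derived before the LOC suffix.
Therefore /k/ is basic and [tʃ] is derived by palatalization before a front vowel (/k/ becomes palato-alveolar [tʃ] before a front vowel).
The underlying form of 'bird' is therefore /vanɛfak/.

/vanɛfak/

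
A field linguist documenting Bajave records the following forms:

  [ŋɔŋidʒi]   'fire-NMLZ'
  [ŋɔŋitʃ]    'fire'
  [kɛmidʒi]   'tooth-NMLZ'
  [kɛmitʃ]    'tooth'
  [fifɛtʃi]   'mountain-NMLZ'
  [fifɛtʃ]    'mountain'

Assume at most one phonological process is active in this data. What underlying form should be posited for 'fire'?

The stem for 'fire' ends in [dʒ] in [ŋɔŋidʒi] but [tʃ] in [ŋɔŋitʃ].
The stem 'mountain' ([fifɛtʃi], [fifɛtʃ]) shows [tʃ] unchanged in both environments, so [tʃ] cannot be basic with [dʒ] derived before the NMLZ suffix.
Therefore /dʒ/ is basic and [tʃ] is derived by word-final obstruent devoicing (voiced obstruents become voiceless word-finally).

/ŋɔŋidʒ/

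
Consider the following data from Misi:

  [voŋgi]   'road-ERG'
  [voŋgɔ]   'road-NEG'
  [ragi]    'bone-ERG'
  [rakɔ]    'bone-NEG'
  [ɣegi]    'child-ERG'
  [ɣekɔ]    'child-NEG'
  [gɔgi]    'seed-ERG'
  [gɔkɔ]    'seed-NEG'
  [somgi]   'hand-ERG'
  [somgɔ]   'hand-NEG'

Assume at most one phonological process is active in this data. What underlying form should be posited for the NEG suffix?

The NEG suffix surfaces as [-gɔ] and [-kɔ], depending on the final segment of the stem.
By contrast the ERG suffix keeps its initial [g] throughout — that segment must be underlying.
The NEG suffix is therefore /-kɔ/ underlyingly, with post-nasal voicing: voiceless stops become voiced after a nasal.

/-kɔ/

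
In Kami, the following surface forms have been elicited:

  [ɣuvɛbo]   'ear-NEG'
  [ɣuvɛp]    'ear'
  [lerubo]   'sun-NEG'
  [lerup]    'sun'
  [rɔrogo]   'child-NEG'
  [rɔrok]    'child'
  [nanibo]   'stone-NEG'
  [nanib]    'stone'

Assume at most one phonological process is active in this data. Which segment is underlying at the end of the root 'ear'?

The stem for 'ear' ends in [b] in [ɣuvɛbo] but [p] in [ɣuvɛp].
The stem 'stone' ([nanibo], [nanib]) shows [b] unchanged in both environments, so [b] cannot be basic with [p] derived in isolation.
Therefore /p/ is basic and [b] is derived by intervocalic voicing (voiceless stops become voiced between vowels).

/p/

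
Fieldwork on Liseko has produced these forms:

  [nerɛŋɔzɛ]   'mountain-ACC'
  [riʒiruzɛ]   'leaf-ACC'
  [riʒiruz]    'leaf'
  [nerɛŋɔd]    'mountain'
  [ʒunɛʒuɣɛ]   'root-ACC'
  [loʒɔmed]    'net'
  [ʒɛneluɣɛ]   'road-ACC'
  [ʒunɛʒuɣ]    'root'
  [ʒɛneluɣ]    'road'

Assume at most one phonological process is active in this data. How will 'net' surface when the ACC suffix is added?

The stem for 'mountain' ends in [d] in [nerɛŋɔd] but [z] in [nerɛŋɔzɛ].
Compare 'leaf', with invariant [z] in [riʒiruz] and [riʒiruzɛ]: an analysis with underlying /z/ and a rule producing [d] in isolation would wrongly predict alternation here too.
So /d/ is underlying, and a rule of intervocalic spirantization — voiced stops become fricatives between vowels — gives [z].
From [loʒɔmed] the stem 'net' is /loʒɔmed/; between vowels this yields [loʒɔmezɛ].

[loʒɔmezɛ]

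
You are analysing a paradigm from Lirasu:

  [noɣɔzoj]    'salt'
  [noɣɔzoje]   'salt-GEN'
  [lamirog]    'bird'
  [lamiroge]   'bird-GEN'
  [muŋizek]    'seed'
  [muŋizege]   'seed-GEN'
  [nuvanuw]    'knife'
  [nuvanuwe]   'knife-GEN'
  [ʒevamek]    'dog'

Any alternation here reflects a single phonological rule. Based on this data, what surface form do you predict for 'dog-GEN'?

[ʒevamege]

'seed' shows [k] ~ [g] at the end of the stem ([muŋizek] vs [muŋizege]).
If /g/ were underlying and a rule turned it into [k] in isolation, 'bird' would also alternate; but it has [g] in both [lamirog] and [lamiroge].
The underlying segment must be /k/; voiceless stops become voiced between vowels, yielding [g] there.
From [ʒevamek] the stem 'dog' is /ʒevamek/; between vowels this yields [ʒevamege].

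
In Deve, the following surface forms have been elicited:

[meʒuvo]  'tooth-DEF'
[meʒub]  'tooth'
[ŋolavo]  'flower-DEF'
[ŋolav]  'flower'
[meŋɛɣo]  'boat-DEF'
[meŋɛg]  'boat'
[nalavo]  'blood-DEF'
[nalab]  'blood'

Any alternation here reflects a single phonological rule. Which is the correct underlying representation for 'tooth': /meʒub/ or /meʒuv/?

/meʒub/

The stem for 'tooth' ends in [v] in [meʒuvo] but [b] in [meʒub].
Compare 'flower', with invariant [v] in [ŋolavo] and [ŋolav]: an analysis with underlying /v/ and a rule producing [b] in isolation would wrongly predict alternation here too.
The alternation reflects intervocalic spirantization: voiced stops become fricatives between vowels. /b/ is underlying.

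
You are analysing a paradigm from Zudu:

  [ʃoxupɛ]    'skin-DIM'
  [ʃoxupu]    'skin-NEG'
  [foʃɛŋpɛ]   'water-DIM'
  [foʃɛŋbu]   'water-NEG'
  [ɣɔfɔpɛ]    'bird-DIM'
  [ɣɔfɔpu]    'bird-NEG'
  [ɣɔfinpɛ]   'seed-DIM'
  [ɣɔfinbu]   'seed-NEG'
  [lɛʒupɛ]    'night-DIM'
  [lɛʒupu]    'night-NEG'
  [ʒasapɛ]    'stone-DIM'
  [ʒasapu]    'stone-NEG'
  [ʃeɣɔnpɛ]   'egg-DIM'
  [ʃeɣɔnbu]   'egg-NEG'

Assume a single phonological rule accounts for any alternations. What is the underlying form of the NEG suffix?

The NEG suffix surfaces as [-bu] and [-pu], depending on the final segment of the stem.
By contrast the DIM suffix keeps its initial [p] throughout — that segment must be underlying.
So the underlying form is /-bu/, and voiced stops become voiceless after a vowel.

/-bu/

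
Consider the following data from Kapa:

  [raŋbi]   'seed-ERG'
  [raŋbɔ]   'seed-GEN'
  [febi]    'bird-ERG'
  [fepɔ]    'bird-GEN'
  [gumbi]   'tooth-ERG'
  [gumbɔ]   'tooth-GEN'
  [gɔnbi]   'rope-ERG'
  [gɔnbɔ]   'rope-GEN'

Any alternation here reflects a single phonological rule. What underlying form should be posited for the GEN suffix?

/-pɔ/

The GEN suffix surfaces as [-bɔ] and [-pɔ], depending on the final segment of the stem.
By contrast the ERG suffix keeps its initial [b] throughout — that segment must be underlying.
So the underlying form is /-pɔ/, and voiceless stops become voiced after a nasal.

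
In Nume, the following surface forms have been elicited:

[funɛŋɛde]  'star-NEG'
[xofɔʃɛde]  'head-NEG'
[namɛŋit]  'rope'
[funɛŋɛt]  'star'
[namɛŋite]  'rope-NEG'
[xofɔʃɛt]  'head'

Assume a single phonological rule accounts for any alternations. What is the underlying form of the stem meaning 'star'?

'star' shows [t] ~ [d] at the end of the stem ([funɛŋɛt] vs [funɛŋɛde]).
If /t/ were underlying and a rule turned it into [d] before the NEG suffix, 'rope' would also alternate; but it has [t] in both [namɛŋit] and [namɛŋite].
The underlying segment must be /d/; voiced obstruents become voiceless word-finally, yielding [t] there.
Hence 'star' is /funɛŋɛd/ underlyingly.

/funɛŋɛd/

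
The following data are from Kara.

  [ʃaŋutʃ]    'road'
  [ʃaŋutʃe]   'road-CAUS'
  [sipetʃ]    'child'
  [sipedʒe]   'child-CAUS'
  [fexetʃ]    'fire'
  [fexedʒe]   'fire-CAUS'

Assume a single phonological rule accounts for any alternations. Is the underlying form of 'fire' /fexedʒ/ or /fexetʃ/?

/fexedʒ/

'fire' shows [tʃ] ~ [dʒ] at the end of the stem ([fexetʃ] vs [fexedʒe]).
If /tʃ/ were underlying and a rule turned it into [dʒ] before the CAUS suffix, 'road' would also alternate; but it has [tʃ] in both [ʃaŋutʃ] and [ʃaŋutʃe].
So /dʒ/ is underlying, and a rule of word-final obstruent devoicing — voiced obstruents become voiceless word-finally — gives [tʃ].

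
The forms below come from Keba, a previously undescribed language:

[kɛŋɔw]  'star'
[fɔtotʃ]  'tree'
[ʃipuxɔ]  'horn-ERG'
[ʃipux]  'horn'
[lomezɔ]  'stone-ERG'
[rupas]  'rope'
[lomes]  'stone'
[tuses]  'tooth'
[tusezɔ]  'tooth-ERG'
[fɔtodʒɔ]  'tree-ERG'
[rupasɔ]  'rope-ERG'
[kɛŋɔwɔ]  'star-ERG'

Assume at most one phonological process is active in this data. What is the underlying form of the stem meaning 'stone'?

/lomez/

The stem for 'stone' ends in [s] in [lomes] but [z] in [lomezɔ].
Compare 'rope', with invariant [s] in [rupas] and [rupasɔ]: an analysis with underlying /s/ and a rule producing [z] before the ERG suffix would wrongly predict alternation here too.
The alternation reflects word-final obstruent devoicing: voiced obstruents become voiceless word-finally. /z/ is underlying.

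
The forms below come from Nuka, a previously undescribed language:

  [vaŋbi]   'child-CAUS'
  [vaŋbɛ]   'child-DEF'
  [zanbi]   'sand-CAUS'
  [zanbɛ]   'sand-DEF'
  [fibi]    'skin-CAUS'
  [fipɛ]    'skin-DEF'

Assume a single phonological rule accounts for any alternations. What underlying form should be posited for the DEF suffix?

The DEF morpheme has two allomorphs, [-bɛ] and [-pɛ].
The CAUS suffix, which begins with [b], is invariant after every stem; so [b] is not altered by any rule here.
The DEF suffix is therefore /-pɛ/ underlyingly, with post-nasal voicing: voiceless stops become voiced after a nasal.

/-pɛ/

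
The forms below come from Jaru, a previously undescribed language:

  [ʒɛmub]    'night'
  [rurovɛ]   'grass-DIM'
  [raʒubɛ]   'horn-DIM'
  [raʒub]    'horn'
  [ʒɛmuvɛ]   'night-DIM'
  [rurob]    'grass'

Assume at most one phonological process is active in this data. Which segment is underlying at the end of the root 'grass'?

The root 'grass' surfaces as [rurob] and [rurovɛ], with a stem-final [b] ~ [v] alternation.
Compare 'horn', with invariant [b] in [raʒub] and [raʒubɛ]: an analysis with underlying /b/ and a rule producing [v] before the DIM suffix would wrongly predict alternation here too.
Therefore /v/ is basic and [b] is derived by word-final hardening (voiced fricatives become stops word-finally).

/v/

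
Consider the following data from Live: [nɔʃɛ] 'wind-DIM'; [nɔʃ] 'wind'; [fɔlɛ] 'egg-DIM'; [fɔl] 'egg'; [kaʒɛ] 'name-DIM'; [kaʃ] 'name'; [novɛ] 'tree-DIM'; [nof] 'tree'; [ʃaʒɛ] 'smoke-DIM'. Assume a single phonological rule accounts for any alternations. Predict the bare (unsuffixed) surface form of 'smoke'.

[ʃaʃ]

The root 'name' surfaces as [kaʒɛ] and [kaʃ], with a stem-final [ʒ] ~ [ʃ] alternation.
The stem 'wind' ([nɔʃɛ], [nɔʃ]) shows [ʃ] unchanged in both environments, so [ʃ] cannot be basic with [ʒ] derived before the DIM suffix.
Therefore /ʒ/ is basic and [ʃ] is derived by word-final obstruent devoicing (voiced obstruents become voiceless word-finally).
The one attested form of 'smoke', [ʃaʒɛ], shows underlying /ʃaʒ/. Applying the same rule word-finally gives [ʃaʃ].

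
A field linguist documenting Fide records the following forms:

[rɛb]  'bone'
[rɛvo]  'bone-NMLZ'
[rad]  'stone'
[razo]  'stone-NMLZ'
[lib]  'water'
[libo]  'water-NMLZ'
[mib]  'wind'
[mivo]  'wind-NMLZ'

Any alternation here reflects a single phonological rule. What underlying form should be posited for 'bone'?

The stem for 'bone' ends in [b] in [rɛb] but [v] in [rɛvo].
But 'water' keeps [b] in both environments ([lib], [libo]), so there is no rule changing /b/ to [v] before the NMLZ suffix.
The alternation reflects word-final hardening: voiced fricatives become stops word-finally. /v/ is underlying.
Hence 'bone' is /rɛv/ underlyingly.

/rɛv/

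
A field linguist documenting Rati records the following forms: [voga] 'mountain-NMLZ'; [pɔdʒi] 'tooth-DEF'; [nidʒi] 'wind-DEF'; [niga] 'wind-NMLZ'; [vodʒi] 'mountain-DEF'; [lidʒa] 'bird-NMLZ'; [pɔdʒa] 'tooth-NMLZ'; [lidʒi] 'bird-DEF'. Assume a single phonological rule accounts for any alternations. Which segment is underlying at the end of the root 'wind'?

The root 'wind' surfaces as [niga] and [nidʒi], with a stem-final [g] ~ [dʒ] alternation.
But 'bird' keeps [dʒ] in both environments ([lidʒa], [lidʒi]), so there is no rule changing /dʒ/ to [g] before the NMLZ suffix.
So /g/ is underlying, and a rule of palatalization before a front vowel — /g/ becomes palato-alveolar [dʒ] before a front vowel — gives [dʒ].

/g/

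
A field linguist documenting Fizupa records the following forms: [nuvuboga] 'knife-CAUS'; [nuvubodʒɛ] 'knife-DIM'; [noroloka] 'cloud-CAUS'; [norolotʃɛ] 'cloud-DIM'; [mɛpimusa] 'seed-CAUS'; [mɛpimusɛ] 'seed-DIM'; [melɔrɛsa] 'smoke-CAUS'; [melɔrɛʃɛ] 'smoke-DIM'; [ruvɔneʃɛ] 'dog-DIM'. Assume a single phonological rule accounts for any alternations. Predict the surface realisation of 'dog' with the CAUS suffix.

[ruvɔnesa]

'smoke' shows [s] ~ [ʃ] at the end of the stem ([melɔrɛsa] vs [melɔrɛʃɛ]).
The stem 'seed' ([mɛpimusa], [mɛpimusɛ]) shows [s] unchanged in both environments, so [s] cannot be basic with [ʃ] derived before the DIM suffix.
The underlying segment must be /ʃ/; palato-alveolar /tʃ/, /dʒ/ and /ʃ/ become [k], [g] and [s] when no front vowel follows, yielding [s] there.
The one attested form of 'dog', [ruvɔneʃɛ], shows underlying /ruvɔneʃ/. Applying the same rule when no front vowel follows gives [ruvɔnesa].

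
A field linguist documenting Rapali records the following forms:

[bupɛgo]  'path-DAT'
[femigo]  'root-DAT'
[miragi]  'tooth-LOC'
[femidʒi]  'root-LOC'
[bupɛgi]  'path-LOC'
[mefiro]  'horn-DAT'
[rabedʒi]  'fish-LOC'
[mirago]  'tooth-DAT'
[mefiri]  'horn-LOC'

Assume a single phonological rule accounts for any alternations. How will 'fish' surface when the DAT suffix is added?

In [femidʒi] and [femigo] the final segment of 'root' alternates: [dʒ] ~ [g].
If /g/ were underlying and a rule turned it into [dʒ] before the LOC suffix, 'tooth' would also alternate; but it has [g] in both [miragi] and [mirago].
The underlying segment must be /dʒ/; palato-alveolar /dʒ/ becomes [g] when no front vowel follows, yielding [g] there.
From [rabedʒi] the stem 'fish' is /rabedʒ/; when no front vowel follows this yields [rabego].

[rabego]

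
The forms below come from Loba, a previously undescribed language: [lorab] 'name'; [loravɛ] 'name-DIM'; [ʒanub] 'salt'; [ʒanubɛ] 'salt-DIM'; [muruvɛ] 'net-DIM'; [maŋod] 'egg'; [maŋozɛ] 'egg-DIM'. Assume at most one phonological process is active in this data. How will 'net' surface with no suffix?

In [lorab] and [loravɛ] the final segment of 'name' alternates: [b] ~ [v].
If /b/ were underlying and a rule turned it into [v] before the DIM suffix, 'salt' would also alternate; but it has [b] in both [ʒanub] and [ʒanubɛ].
The underlying segment must be /v/; voiced fricatives become stops word-finally, yielding [b] there.
From [muruvɛ] the stem 'net' is /muruv/; word-finally this yields [murub].

[murub]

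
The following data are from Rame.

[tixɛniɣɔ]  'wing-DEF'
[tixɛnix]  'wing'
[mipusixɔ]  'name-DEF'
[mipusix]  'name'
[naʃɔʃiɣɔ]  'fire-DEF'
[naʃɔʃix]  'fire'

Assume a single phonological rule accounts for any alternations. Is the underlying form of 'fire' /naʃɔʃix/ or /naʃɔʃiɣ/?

The root 'fire' surfaces as [naʃɔʃiɣɔ] and [naʃɔʃix], with a stem-final [ɣ] ~ [x] alternation.
But 'name' keeps [x] in both environments ([mipusixɔ], [mipusix]), so there is no rule changing /x/ to [ɣ] before the DEF suffix.
The alternation reflects word-final obstruent devoicing: voiced obstruents become voiceless word-finally. /ɣ/ is underlying.

/naʃɔʃiɣ/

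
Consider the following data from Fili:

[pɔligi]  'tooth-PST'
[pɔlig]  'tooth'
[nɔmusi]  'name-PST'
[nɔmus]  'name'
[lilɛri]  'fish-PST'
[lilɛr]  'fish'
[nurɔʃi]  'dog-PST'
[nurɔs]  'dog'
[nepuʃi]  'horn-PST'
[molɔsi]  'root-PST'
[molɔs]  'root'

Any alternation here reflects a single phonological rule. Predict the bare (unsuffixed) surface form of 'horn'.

The stem for 'dog' ends in [ʃ] in [nurɔʃi] but [s] in [nurɔs].
But 'name' keeps [s] in both environments ([nɔmusi], [nɔmus]), so there is no rule changing /s/ to [ʃ] before the PST suffix.
The alternation reflects depalatalization: palato-alveolar /ʃ/ becomes [s] when no front vowel follows. /ʃ/ is underlying.
From [nepuʃi] the stem 'horn' is /nepuʃ/; when no front vowel follows this yields [nepus].

[nepus]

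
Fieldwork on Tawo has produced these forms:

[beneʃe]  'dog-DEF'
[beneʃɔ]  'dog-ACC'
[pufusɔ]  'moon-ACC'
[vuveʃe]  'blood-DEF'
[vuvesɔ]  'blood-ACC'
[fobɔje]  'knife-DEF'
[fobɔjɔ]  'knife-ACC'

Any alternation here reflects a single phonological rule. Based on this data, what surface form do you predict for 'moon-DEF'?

In [vuveʃe] and [vuvesɔ] the final segment of 'blood' alternates: [ʃ] ~ [s].
But 'dog' keeps [ʃ] in both environments ([beneʃe], [beneʃɔ]), so there is no rule changing /ʃ/ to [s] before the ACC suffix.
The underlying segment must be /s/; /s/ becomes palato-alveolar [ʃ] before a front vowel, yielding [ʃ] there.
From [pufusɔ] the stem 'moon' is /pufus/; before a front vowel this yields [pufuʃe].

[pufuʃe]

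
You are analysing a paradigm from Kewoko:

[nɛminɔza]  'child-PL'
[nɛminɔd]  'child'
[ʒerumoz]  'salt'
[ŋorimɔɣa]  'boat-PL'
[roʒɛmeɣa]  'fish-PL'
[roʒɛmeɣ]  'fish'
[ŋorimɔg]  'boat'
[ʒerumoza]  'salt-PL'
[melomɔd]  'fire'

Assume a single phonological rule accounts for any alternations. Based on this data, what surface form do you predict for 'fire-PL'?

[melomɔza]

In [nɛminɔd] and [nɛminɔza] the final segment of 'child' alternates: [d] ~ [z].
But 'salt' keeps [z] in both environments ([ʒerumoz], [ʒerumoza]), so there is no rule changing /z/ to [d] in isolation.
So /d/ is underlying, and a rule of intervocalic spirantization — voiced stops become fricatives between vowels — gives [z].
The one attested form of 'fire', [melomɔd], shows underlying /melomɔd/. Applying the same rule between vowels gives [melomɔza].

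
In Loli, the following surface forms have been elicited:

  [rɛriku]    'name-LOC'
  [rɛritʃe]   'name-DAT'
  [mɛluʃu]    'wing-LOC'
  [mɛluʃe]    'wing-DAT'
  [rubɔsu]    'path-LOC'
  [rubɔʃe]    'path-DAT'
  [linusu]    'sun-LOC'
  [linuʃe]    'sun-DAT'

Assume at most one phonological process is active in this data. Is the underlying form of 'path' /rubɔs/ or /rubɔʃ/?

'path' shows [s] ~ [ʃ] at the end of the stem ([rubɔsu] vs [rubɔʃe]).
If /ʃ/ were underlying and a rule turned it into [s] before the LOC suffix, 'wing' would also alternate; but it has [ʃ] in both [mɛluʃu] and [mɛluʃe].
Therefore /s/ is basic and [ʃ] is derived by palatalization before a front vowel (/k/ and /s/ become palato-alveolar [tʃ] and [ʃ] before a front vowel).

/rubɔs/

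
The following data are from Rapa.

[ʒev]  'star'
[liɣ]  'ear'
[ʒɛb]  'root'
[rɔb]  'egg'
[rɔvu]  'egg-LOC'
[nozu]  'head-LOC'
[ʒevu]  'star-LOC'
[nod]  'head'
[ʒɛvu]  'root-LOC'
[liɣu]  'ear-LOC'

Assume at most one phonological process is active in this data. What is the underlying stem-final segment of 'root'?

/b/

The root 'root' surfaces as [ʒɛb] and [ʒɛvu], with a stem-final [b] ~ [v] alternation.
Compare 'star', with invariant [v] in [ʒev] and [ʒevu]: an analysis with underlying /v/ and a rule producing [b] in isolation would wrongly predict alternation here too.
The underlying segment must be /b/; voiced stops become fricatives between vowels, yielding [v] there.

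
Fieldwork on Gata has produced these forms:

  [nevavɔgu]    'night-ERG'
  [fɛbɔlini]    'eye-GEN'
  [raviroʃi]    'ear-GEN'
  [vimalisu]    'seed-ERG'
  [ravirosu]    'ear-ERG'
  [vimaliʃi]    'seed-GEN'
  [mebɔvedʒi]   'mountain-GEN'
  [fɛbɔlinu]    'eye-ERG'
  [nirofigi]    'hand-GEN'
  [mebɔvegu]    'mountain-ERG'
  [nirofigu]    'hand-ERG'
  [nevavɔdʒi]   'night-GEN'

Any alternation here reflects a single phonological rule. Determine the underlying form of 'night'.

The stem for 'night' ends in [g] in [nevavɔgu] but [dʒ] in [nevavɔdʒi].
The stem 'hand' ([nirofigu], [nirofigi]) shows [g] unchanged in both environments, so [g] cannot be basic with [dʒ] derived before the GEN suffix.
So /dʒ/ is underlying, and a rule of depalatalization — palato-alveolar /dʒ/ and /ʃ/ become [g] and [s] when no front vowel follows — gives [g].
So 'night' = /nevavɔdʒ/.

/nevavɔdʒ/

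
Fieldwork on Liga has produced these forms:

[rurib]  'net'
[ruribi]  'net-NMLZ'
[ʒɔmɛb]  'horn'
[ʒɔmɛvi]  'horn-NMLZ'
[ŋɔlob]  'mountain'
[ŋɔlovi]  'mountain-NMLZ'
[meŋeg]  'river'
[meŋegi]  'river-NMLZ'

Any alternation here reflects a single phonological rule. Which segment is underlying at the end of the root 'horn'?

/v/

The root 'horn' surfaces as [ʒɔmɛb] and [ʒɔmɛvi], with a stem-final [b] ~ [v] alternation.
If /b/ were underlying and a rule turned it into [v] before the NMLZ suffix, 'net' would also alternate; but it has [b] in both [rurib] and [ruribi].
Therefore /v/ is basic and [b] is derived by word-final hardening (voiced fricatives become stops word-finally).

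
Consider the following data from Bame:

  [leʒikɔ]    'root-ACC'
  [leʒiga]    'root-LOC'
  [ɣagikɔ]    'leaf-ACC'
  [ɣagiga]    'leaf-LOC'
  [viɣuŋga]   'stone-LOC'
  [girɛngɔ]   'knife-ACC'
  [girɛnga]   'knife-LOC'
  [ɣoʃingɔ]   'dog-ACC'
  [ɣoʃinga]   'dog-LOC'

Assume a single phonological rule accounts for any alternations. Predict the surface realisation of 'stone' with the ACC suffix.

[viɣuŋgɔ]

The ACC suffix surfaces as [-gɔ] and [-kɔ], depending on the final segment of the stem.
The LOC suffix, which begins with [g], is invariant after every stem; so [g] is not altered by any rule here.
So the underlying form is /-kɔ/, and voiceless stops become voiced after a nasal.
After 'stone', which ends in a nasal, the suffix surfaces as [-gɔ], giving [viɣuŋgɔ].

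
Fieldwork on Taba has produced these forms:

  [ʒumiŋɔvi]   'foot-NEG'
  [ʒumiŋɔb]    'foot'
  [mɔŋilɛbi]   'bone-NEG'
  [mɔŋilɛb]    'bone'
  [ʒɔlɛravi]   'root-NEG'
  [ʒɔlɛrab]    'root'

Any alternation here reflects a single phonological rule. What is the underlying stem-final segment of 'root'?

The stem for 'root' ends in [v] in [ʒɔlɛravi] but [b] in [ʒɔlɛrab].
If /b/ were underlying and a rule turned it into [v] before the NEG suffix, 'bone' would also alternate; but it has [b] in both [mɔŋilɛbi] and [mɔŋilɛb].
The underlying segment must be /v/; voiced fricatives become stops word-finally, yielding [b] there.

/v/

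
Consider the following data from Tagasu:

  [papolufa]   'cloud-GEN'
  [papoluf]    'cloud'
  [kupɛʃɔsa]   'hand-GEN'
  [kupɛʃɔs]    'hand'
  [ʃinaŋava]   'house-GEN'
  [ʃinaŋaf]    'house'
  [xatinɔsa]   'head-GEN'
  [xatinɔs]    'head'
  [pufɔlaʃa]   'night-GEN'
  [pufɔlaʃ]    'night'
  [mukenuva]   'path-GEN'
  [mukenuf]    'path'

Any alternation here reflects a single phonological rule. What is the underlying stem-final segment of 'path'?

'path' shows [v] ~ [f] at the end of the stem ([mukenuva] vs [mukenuf]).
But 'cloud' keeps [f] in both environments ([papolufa], [papoluf]), so there is no rule changing /f/ to [v] before the GEN suffix.
Therefore /v/ is basic and [f] is derived by word-final obstruent devoicing (voiced obstruents become voiceless word-finally).

/v/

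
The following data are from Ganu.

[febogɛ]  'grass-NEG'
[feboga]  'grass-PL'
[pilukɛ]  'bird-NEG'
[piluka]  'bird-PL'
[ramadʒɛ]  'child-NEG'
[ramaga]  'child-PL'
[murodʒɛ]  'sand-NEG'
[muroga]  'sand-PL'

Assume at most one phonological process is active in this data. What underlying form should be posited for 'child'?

In [ramadʒɛ] and [ramaga] the final segment of 'child' alternates: [dʒ] ~ [g].
The stem 'grass' ([febogɛ], [feboga]) shows [g] unchanged in both environments, so [g] cannot be basic with [dʒ] derived before the NEG suffix.
So /dʒ/ is underlying, and a rule of depalatalization — palato-alveolar /dʒ/ becomes [g] when no front vowel follows — gives [g].

/ramadʒ/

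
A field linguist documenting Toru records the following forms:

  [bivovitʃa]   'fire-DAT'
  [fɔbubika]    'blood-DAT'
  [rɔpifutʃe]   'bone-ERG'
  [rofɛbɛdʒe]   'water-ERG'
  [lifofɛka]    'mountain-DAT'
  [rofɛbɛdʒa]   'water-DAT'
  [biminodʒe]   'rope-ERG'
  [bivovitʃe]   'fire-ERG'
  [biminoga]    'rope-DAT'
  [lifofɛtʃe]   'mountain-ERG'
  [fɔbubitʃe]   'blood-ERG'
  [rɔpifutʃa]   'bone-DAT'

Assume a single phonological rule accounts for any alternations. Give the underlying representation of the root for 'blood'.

In [fɔbubika] and [fɔbubitʃe] the final segment of 'blood' alternates: [k] ~ [tʃ].
Compare 'fire', with invariant [tʃ] in [bivovitʃa] and [bivovitʃe]: an analysis with underlying /tʃ/ and a rule producing [k] before the DAT suffix would wrongly predict alternation here too.
Therefore /k/ is basic and [tʃ] is derived by palatalization before a front vowel (/k/ and /g/ become palato-alveolar [tʃ] and [dʒ] before a front vowel).
The underlying form of 'blood' is therefore /fɔbubik/.

/fɔbubik/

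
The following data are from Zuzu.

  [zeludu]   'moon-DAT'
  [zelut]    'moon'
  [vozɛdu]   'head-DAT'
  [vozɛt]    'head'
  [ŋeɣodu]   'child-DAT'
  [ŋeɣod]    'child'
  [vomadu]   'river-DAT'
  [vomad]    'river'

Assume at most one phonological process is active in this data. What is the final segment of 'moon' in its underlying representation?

The root 'moon' surfaces as [zeludu] and [zelut], with a stem-final [d] ~ [t] alternation.
The stem 'river' ([vomadu], [vomad]) shows [d] unchanged in both environments, so [d] cannot be basic with [t] derived in isolation.
The underlying segment must be /t/; voiceless stops become voiced between vowels, yielding [d] there.

/t/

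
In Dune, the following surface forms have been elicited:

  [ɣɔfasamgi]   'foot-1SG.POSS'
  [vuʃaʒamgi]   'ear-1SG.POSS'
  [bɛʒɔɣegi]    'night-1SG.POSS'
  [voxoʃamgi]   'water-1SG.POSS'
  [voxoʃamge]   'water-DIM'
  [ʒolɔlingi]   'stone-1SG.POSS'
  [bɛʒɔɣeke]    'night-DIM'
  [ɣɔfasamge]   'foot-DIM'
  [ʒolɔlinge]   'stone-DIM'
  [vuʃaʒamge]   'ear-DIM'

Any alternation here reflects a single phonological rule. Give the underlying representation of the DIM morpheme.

/-ke/

The DIM morpheme has two allomorphs, [-ge] and [-ke].
By contrast the 1SG.POSS suffix keeps its initial [g] throughout — that segment must be underlying.
The DIM suffix is therefore /-ke/ underlyingly, with post-nasal voicing: voiceless stops become voiced after a nasal.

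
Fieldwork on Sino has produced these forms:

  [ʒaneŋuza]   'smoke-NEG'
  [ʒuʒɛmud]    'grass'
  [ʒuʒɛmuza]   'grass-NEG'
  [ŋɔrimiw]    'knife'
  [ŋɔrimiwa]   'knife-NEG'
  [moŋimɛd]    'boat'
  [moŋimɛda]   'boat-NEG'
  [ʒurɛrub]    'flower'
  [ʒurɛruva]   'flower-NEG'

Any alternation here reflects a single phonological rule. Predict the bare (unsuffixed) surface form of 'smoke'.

[ʒaneŋud]

In [ʒuʒɛmud] and [ʒuʒɛmuza] the final segment of 'grass' alternates: [d] ~ [z].
Compare 'boat', with invariant [d] in [moŋimɛd] and [moŋimɛda]: an analysis with underlying /d/ and a rule producing [z] before the NEG suffix would wrongly predict alternation here too.
The underlying segment must be /z/; voiced fricatives become stops word-finally, yielding [d] there.
From [ʒaneŋuza] the stem 'smoke' is /ʒaneŋuz/; word-finally this yields [ʒaneŋud].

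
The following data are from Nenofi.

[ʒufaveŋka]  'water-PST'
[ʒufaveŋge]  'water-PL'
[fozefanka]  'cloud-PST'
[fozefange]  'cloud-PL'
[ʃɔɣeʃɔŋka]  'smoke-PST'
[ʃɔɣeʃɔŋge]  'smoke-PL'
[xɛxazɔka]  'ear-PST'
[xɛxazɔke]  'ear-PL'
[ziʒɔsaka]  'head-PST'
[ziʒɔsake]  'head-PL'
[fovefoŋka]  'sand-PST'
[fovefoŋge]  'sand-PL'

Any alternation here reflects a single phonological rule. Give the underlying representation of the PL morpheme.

The PL suffix surfaces as [-ge] and [-ke], depending on the final segment of the stem.
The PST suffix, which begins with [k], is invariant after every stem; so [k] is not altered by any rule here.
The PL suffix is therefore /-ge/ underlyingly, with post-vocalic devoicing: voiced stops become voiceless after a vowel.

/-ge/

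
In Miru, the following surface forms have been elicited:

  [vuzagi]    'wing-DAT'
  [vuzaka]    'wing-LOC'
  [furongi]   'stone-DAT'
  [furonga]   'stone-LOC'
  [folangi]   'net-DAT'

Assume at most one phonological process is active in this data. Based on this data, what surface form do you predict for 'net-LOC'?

The LOC morpheme has two allomorphs, [-ga] and [-ka].
By contrast the DAT suffix keeps its initial [g] throughout — that segment must be underlying.
The LOC suffix is therefore /-ka/ underlyingly, with post-nasal voicing: voiceless stops become voiced after a nasal.
After 'net', which ends in a nasal, the suffix surfaces as [-ga], giving [folanga].

[folanga]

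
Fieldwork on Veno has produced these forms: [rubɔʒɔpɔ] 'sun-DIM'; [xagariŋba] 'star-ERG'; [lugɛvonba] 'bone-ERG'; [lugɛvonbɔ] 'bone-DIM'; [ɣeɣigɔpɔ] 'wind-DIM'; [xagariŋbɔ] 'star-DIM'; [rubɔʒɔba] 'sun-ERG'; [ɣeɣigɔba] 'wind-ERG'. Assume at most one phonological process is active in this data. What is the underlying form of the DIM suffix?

The DIM suffix surfaces as [-bɔ] and [-pɔ], depending on the final segment of the stem.
The ERG suffix, which begins with [b], is invariant after every stem; so [b] is not altered by any rule here.
The DIM suffix is therefore /-pɔ/ underlyingly, with post-nasal voicing: voiceless stops become voiced after a nasal.

/-pɔ/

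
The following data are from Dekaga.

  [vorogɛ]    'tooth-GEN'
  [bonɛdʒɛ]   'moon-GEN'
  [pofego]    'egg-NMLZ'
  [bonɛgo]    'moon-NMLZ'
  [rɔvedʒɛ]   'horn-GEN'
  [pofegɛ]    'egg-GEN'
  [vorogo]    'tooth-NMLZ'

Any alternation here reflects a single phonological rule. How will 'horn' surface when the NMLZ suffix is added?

The root 'moon' surfaces as [bonɛdʒɛ] and [bonɛgo], with a stem-final [dʒ] ~ [g] alternation.
The stem 'egg' ([pofegɛ], [pofego]) shows [g] unchanged in both environments, so [g] cannot be basic with [dʒ] derived before the GEN suffix.
The underlying segment must be /dʒ/; palato-alveolar /dʒ/ becomes [g] when no front vowel follows, yielding [g] there.
The one attested form of 'horn', [rɔvedʒɛ], shows underlying /rɔvedʒ/. Applying the same rule when no front vowel follows gives [rɔvego].

[rɔvego]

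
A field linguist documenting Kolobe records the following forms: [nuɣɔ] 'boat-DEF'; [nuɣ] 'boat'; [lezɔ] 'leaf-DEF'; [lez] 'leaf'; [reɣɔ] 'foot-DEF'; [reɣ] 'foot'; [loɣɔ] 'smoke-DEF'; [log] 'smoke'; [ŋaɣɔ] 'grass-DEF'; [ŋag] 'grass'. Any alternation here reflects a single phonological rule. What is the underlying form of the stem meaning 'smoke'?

/log/

'smoke' shows [ɣ] ~ [g] at the end of the stem ([loɣɔ] vs [log]).
The stem 'boat' ([nuɣɔ], [nuɣ]) shows [ɣ] unchanged in both environments, so [ɣ] cannot be basic with [g] derived in isolation.
Therefore /g/ is basic and [ɣ] is derived by intervocalic spirantization (voiced stops become fricatives between vowels).
The underlying form of 'smoke' is therefore /log/.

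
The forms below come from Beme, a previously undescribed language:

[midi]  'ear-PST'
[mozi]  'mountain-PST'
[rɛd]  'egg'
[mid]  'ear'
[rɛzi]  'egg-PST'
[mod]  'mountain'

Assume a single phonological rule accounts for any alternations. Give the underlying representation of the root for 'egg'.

The stem for 'egg' ends in [z] in [rɛzi] but [d] in [rɛd].
Compare 'ear', with invariant [d] in [midi] and [mid]: an analysis with underlying /d/ and a rule producing [z] before the PST suffix would wrongly predict alternation here too.
The alternation reflects word-final hardening: voiced fricatives become stops word-finally. /z/ is underlying.
The underlying form of 'egg' is therefore /rɛz/.

/rɛz/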